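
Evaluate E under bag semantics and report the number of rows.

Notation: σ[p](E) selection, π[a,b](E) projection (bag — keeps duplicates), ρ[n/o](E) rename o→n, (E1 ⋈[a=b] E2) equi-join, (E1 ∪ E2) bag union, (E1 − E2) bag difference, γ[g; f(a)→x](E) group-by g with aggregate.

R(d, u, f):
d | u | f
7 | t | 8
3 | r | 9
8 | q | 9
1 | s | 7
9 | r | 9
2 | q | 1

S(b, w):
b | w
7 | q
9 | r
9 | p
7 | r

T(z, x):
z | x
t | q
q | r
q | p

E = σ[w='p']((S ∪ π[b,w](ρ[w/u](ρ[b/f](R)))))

Subexpression sizes:
  S → 4
  R → 6
  ρ[b/f](R) → 6
  ρ[w/u](ρ[b/f](R)) → 6
  π[b,w](ρ[w/u](ρ[b/f](R))) → 6
  (S ∪ π[b,w](ρ[w/u](ρ[b/f](R)))) → 10
  σ[w='p']((S ∪ π[b,w](ρ[w/u](ρ[b/f](R))))) → 1

|E| = 1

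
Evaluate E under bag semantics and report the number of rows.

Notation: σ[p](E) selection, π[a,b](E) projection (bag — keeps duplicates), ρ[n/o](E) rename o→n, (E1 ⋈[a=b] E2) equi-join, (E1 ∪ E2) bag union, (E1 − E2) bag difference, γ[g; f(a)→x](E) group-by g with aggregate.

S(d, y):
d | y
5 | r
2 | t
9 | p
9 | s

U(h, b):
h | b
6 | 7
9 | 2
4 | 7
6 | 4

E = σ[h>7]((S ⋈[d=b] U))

Stepwise |·|:
  S → 4
  U → 4
  (S ⋈[d=b] U) → 1
  σ[h>7]((S ⋈[d=b] U)) → 1

|E| = 1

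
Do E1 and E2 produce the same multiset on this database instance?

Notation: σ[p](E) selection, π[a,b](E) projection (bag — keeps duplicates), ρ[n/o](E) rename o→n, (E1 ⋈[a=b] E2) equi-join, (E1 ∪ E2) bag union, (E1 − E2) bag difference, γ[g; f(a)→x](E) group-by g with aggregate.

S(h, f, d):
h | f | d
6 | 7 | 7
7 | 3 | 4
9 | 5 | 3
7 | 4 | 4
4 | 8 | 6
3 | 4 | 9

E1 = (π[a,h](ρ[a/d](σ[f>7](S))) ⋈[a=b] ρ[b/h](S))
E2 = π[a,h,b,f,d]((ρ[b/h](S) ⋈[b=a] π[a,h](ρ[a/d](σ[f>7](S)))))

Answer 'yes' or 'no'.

E1 subexpression sizes:
  S → 6
  σ[f>7](S) → 1
  ρ[a/d](σ[f>7](S)) → 1
  π[a,h](ρ[a/d](σ[f>7](S))) → 1
  S → 6
  ρ[b/h](S) → 6
  (π[a,h](ρ[a/d](σ[f>7](S))) ⋈[a=b] ρ[b/h](S)) → 1
E2 subexpression sizes:
  S → 6
  ρ[b/h](S) → 6
  S → 6
  σ[f>7](S) → 1
  ρ[a/d](σ[f>7](S)) → 1
  π[a,h](ρ[a/d](σ[f>7](S))) → 1
  (ρ[b/h](S) ⋈[b=a] π[a,h](ρ[a/d](σ[f>7](S)))) → 1
  π[a,h,b,f,d]((ρ[b/h](S) ⋈[b=a] π[a,h](ρ[a/d](σ[f>7](S))))) → 1

E1 and E2 produce the same multiset:
a | h | b | f | d
6 | 4 | 6 | 7 | 7

yes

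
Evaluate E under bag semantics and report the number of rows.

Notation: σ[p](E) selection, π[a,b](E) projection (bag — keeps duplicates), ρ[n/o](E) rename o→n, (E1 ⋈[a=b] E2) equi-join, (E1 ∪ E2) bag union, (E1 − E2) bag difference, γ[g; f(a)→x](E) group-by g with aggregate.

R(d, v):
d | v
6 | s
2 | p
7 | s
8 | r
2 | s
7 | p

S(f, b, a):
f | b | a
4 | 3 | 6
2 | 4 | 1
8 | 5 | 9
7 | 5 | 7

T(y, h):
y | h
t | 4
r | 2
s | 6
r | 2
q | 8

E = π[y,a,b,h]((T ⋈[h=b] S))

Subexpression sizes:
  T → 5
  S → 4
  (T ⋈[h=b] S) → 1
  π[y,a,b,h]((T ⋈[h=b] S)) → 1

|E| = 1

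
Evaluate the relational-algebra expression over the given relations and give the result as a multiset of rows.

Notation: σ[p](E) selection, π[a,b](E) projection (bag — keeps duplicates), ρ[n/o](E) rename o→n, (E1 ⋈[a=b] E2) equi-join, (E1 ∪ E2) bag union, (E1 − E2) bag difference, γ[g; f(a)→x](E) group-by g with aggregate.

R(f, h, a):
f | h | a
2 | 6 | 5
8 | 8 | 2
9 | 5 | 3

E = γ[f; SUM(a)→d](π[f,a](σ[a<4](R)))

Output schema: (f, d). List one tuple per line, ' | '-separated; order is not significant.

Stepwise |·|:
  R → 3
  σ[a<4](R) → 2
  π[f,a](σ[a<4](R)) → 2
  γ[f; SUM(a)→d](π[f,a](σ[a<4](R))) → 2

== RESULT ==
f | d
8 | 2
9 | 3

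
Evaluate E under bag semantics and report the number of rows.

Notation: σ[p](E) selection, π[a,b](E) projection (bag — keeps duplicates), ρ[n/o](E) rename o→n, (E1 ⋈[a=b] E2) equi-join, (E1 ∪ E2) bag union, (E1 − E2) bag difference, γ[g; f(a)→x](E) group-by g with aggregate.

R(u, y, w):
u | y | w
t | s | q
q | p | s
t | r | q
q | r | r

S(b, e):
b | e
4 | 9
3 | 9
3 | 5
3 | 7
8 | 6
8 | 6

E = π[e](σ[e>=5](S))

Row counts bottom-up:
  S → 6
  σ[e>=5](S) → 6
  π[e](σ[e>=5](S)) → 6

|E| = 6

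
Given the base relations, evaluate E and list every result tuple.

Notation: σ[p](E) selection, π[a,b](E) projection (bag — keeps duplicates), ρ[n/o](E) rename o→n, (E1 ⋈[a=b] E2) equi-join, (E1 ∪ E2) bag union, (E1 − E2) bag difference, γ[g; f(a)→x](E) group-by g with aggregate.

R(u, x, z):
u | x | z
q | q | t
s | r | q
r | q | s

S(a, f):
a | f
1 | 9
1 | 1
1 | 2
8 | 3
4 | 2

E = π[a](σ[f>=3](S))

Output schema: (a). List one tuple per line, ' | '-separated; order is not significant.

Row counts bottom-up:
  S → 5
  σ[f>=3](S) → 2
  π[a](σ[f>=3](S)) → 2

== RESULT ==
a
1
8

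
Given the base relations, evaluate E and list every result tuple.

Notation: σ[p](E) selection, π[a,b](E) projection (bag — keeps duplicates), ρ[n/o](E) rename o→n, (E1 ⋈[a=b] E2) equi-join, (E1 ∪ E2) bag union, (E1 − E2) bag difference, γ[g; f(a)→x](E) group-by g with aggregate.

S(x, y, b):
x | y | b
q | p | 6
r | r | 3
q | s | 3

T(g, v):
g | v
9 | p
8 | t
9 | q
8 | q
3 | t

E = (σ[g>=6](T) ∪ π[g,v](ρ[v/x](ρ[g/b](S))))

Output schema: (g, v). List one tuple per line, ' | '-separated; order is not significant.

Row counts bottom-up:
  T → 5
  σ[g>=6](T) → 4
  S → 3
  ρ[g/b](S) → 3
  ρ[v/x](ρ[g/b](S)) → 3
  π[g,v](ρ[v/x](ρ[g/b](S))) → 3
  (σ[g>=6](T) ∪ π[g,v](ρ[v/x](ρ[g/b](S)))) → 7

== RESULT ==
g | v
3 | q
3 | r
6 | q
8 | q
8 | t
9 | p
9 | q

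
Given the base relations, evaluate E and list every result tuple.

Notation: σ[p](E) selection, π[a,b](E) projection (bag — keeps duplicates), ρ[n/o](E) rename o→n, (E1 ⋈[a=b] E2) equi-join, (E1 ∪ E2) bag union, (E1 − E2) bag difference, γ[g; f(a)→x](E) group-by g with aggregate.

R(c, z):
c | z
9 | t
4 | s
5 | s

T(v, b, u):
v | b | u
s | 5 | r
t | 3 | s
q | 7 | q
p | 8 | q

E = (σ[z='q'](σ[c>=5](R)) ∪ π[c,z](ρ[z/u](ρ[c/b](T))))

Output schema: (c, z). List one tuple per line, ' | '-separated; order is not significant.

Subexpression sizes:
  R → 3
  σ[c>=5](R) → 2
  σ[z='q'](σ[c>=5](R)) → 0
  T → 4
  ρ[c/b](T) → 4
  ρ[z/u](ρ[c/b](T)) → 4
  π[c,z](ρ[z/u](ρ[c/b](T))) → 4
  (σ[z='q'](σ[c>=5](R)) ∪ π[c,z](ρ[z/u](ρ[c/b](T)))) → 4

== RESULT ==
c | z
3 | s
5 | r
7 | q
8 | q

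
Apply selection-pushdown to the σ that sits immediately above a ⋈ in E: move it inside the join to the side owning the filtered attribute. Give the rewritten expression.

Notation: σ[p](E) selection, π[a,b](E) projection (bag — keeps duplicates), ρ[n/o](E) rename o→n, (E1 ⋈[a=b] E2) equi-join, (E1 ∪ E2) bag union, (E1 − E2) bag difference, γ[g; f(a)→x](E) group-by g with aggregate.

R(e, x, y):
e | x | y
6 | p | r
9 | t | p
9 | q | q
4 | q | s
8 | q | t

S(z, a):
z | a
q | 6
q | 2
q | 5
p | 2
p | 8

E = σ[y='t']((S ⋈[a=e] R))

σ filters on y, owned by the right side.
E' = (S ⋈[a=e] σ[y='t'](R))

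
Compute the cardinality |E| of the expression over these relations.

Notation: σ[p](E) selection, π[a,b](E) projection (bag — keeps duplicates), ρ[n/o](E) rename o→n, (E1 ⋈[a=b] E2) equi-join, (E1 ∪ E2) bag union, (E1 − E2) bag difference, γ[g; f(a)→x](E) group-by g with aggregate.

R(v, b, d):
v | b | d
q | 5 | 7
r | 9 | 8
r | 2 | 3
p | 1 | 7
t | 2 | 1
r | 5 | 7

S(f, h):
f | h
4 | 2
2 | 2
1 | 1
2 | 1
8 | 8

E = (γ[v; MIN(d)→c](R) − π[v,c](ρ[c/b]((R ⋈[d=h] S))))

Subexpression sizes:
  R → 6
  γ[v; MIN(d)→c](R) → 4
  R → 6
  S → 5
  (R ⋈[d=h] S) → 3
  ρ[c/b]((R ⋈[d=h] S)) → 3
  π[v,c](ρ[c/b]((R ⋈[d=h] S))) → 3
  (γ[v; MIN(d)→c](R) − π[v,c](ρ[c/b]((R ⋈[d=h] S)))) → 4

|E| = 4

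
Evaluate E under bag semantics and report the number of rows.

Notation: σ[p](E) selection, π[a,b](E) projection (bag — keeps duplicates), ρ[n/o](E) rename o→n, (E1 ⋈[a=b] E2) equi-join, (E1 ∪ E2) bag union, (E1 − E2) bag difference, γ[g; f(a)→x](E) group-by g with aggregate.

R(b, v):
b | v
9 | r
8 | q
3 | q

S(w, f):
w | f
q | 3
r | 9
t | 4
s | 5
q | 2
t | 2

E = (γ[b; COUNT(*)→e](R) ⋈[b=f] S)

Per-node cardinality:
  R → 3
  γ[b; COUNT(*)→e](R) → 3
  S → 6
  (γ[b; COUNT(*)→e](R) ⋈[b=f] S) → 2

|E| = 2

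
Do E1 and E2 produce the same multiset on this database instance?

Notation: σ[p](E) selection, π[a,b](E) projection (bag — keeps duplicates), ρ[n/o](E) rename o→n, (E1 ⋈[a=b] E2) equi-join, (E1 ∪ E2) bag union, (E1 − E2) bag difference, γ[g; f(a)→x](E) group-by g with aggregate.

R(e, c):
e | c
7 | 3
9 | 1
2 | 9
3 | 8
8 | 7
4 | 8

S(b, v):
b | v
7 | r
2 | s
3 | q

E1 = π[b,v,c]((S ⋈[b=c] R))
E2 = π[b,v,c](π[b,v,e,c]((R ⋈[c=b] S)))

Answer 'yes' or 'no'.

E1 per-node cardinality:
  S → 3
  R → 6
  (S ⋈[b=c] R) → 2
  π[b,v,c]((S ⋈[b=c] R)) → 2
E2 per-node cardinality:
  R → 6
  S → 3
  (R ⋈[c=b] S) → 2
  π[b,v,e,c]((R ⋈[c=b] S)) → 2
  π[b,v,c](π[b,v,e,c]((R ⋈[c=b] S))) → 2

E1 and E2 produce the same multiset:
b | v | c
3 | q | 3
7 | r | 7

yes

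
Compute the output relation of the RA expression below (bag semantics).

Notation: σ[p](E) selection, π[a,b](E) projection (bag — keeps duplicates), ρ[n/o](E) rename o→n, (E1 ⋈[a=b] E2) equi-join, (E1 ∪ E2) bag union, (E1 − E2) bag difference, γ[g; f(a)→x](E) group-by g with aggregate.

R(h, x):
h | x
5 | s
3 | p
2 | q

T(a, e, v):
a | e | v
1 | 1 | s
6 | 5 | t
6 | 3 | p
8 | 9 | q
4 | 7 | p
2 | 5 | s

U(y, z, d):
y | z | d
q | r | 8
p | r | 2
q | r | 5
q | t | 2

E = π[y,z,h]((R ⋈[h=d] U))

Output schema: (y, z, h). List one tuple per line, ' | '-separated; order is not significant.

Per-node cardinality:
  R → 3
  U → 4
  (R ⋈[h=d] U) → 3
  π[y,z,h]((R ⋈[h=d] U)) → 3

== RESULT ==
y | z | h
p | r | 2
q | r | 5
q | t | 2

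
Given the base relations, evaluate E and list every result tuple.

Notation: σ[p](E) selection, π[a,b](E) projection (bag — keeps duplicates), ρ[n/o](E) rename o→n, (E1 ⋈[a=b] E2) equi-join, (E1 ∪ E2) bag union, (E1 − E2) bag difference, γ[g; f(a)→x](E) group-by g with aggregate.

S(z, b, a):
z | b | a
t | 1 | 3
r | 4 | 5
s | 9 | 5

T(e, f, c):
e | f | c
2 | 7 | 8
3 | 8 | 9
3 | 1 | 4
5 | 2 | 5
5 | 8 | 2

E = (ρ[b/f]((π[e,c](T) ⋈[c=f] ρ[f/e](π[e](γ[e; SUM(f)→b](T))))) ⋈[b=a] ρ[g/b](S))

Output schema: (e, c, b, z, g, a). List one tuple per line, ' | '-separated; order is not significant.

Subexpression sizes:
  T → 5
  π[e,c](T) → 5
  T → 5
  γ[e; SUM(f)→b](T) → 3
  π[e](γ[e; SUM(f)→b](T)) → 3
  ρ[f/e](π[e](γ[e; SUM(f)→b](T))) → 3
  (π[e,c](T) ⋈[c=f] ρ[f/e](π[e](γ[e; SUM(f)→b](T)))) → 2
  ρ[b/f]((π[e,c](T) ⋈[c=f] ρ[f/e](π[e](γ[e; SUM(f)→b](T))))) → 2
  S → 3
  ρ[g/b](S) → 3
  (ρ[b/f]((π[e,c](T) ⋈[c=f] ρ[f/e](π[e](γ[e; SUM(f)→b](T))))) ⋈[b=a] ρ[g/b](S)) → 2

== RESULT ==
e | c | b | z | g | a
5 | 5 | 5 | r | 4 | 5
5 | 5 | 5 | s | 9 | 5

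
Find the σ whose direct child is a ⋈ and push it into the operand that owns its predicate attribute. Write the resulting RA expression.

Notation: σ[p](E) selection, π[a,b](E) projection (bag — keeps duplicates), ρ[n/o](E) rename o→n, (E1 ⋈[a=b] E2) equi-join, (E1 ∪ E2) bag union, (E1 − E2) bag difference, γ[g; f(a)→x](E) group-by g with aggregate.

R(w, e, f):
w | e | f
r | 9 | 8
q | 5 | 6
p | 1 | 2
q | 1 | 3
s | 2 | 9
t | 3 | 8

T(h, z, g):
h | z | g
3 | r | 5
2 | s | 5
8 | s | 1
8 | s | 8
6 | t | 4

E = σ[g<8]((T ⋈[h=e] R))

σ filters on g, owned by the left side.
E' = (σ[g<8](T) ⋈[h=e] R)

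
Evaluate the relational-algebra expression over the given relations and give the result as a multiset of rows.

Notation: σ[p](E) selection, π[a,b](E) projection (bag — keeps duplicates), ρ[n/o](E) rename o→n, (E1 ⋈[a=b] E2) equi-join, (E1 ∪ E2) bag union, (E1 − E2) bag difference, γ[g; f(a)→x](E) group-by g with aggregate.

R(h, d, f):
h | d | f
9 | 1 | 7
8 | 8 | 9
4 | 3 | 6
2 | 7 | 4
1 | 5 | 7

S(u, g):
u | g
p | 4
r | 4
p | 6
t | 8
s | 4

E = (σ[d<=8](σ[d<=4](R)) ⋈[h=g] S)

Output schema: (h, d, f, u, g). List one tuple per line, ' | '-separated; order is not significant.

Row counts bottom-up:
  R → 5
  σ[d<=4](R) → 2
  σ[d<=8](σ[d<=4](R)) → 2
  S → 5
  (σ[d<=8](σ[d<=4](R)) ⋈[h=g] S) → 3

== RESULT ==
h | d | f | u | g
4 | 3 | 6 | p | 4
4 | 3 | 6 | r | 4
4 | 3 | 6 | s | 4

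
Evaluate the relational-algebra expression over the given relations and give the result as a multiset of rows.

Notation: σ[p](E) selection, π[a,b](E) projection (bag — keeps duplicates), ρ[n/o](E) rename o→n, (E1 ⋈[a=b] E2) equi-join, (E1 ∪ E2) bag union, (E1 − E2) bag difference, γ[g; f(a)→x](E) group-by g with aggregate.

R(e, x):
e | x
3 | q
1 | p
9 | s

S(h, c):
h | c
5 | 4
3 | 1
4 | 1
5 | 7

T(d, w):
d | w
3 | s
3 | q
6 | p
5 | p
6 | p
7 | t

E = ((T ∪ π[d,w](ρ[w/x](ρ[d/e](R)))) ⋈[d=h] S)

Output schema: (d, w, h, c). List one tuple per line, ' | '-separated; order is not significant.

Row counts bottom-up:
  T → 6
  R → 3
  ρ[d/e](R) → 3
  ρ[w/x](ρ[d/e](R)) → 3
  π[d,w](ρ[w/x](ρ[d/e](R))) → 3
  (T ∪ π[d,w](ρ[w/x](ρ[d/e](R)))) → 9
  S → 4
  ((T ∪ π[d,w](ρ[w/x](ρ[d/e](R)))) ⋈[d=h] S) → 5

== RESULT ==
d | w | h | c
3 | q | 3 | 1
3 | q | 3 | 1
3 | s | 3 | 1
5 | p | 5 | 4
5 | p | 5 | 7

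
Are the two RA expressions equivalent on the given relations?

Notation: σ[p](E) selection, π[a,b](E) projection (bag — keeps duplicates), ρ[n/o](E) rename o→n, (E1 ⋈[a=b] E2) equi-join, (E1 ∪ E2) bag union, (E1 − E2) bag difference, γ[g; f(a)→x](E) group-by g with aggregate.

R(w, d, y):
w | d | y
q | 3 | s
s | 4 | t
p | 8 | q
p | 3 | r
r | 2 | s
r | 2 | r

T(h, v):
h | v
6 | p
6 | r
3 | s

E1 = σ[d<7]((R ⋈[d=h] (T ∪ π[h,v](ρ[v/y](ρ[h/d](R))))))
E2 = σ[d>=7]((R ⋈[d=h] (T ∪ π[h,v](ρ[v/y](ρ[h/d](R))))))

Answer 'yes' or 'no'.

E1 subexpression sizes:
  R → 6
  T → 3
  R → 6
  ρ[h/d](R) → 6
  ρ[v/y](ρ[h/d](R)) → 6
  π[h,v](ρ[v/y](ρ[h/d](R))) → 6
  (T ∪ π[h,v](ρ[v/y](ρ[h/d](R)))) → 9
  (R ⋈[d=h] (T ∪ π[h,v](ρ[v/y](ρ[h/d](R))))) → 12
  σ[d<7]((R ⋈[d=h] (T ∪ π[h,v](ρ[v/y](ρ[h/d](R)))))) → 11
E2 subexpression sizes:
  R → 6
  T → 3
  R → 6
  ρ[h/d](R) → 6
  ρ[v/y](ρ[h/d](R)) → 6
  π[h,v](ρ[v/y](ρ[h/d](R))) → 6
  (T ∪ π[h,v](ρ[v/y](ρ[h/d](R)))) → 9
  (R ⋈[d=h] (T ∪ π[h,v](ρ[v/y](ρ[h/d](R))))) → 12
  σ[d>=7]((R ⋈[d=h] (T ∪ π[h,v](ρ[v/y](ρ[h/d](R)))))) → 1

E1 result:
w | d | y | h | v
p | 3 | r | 3 | r
p | 3 | r | 3 | s
p | 3 | r | 3 | s
q | 3 | s | 3 | r
q | 3 | s | 3 | s
q | 3 | s | 3 | s
r | 2 | r | 2 | r
r | 2 | r | 2 | s
r | 2 | s | 2 | r
r | 2 | s | 2 | s
s | 4 | t | 4 | t
E2 result:
w | d | y | h | v
p | 8 | q | 8 | q
Witness: ('r', 2, 'r', 2, 'r') appears 1× in E1 but 0× in E2.

no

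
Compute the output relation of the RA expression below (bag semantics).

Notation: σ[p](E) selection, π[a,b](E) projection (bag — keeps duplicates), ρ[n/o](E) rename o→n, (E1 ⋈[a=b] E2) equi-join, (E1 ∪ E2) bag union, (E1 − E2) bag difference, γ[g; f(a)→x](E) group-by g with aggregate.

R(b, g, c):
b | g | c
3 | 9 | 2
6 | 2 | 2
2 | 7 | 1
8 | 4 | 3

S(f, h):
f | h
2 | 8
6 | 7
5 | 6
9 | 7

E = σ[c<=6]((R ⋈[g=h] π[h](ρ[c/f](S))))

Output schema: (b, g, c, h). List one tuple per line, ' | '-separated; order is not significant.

Stepwise |·|:
  R → 4
  S → 4
  ρ[c/f](S) → 4
  π[h](ρ[c/f](S)) → 4
  (R ⋈[g=h] π[h](ρ[c/f](S))) → 2
  σ[c<=6]((R ⋈[g=h] π[h](ρ[c/f](S)))) → 2

== RESULT ==
b | g | c | h
2 | 7 | 1 | 7
2 | 7 | 1 | 7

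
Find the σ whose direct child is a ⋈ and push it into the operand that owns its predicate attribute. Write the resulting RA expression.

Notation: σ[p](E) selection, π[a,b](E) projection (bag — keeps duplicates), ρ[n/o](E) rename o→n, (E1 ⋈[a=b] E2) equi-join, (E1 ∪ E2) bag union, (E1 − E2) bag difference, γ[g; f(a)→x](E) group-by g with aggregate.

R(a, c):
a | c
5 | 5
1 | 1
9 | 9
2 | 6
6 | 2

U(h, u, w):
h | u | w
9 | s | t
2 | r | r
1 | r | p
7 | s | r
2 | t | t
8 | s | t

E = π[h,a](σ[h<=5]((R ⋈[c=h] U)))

σ filters on h, owned by the right side.
E' = π[h,a]((R ⋈[c=h] σ[h<=5](U)))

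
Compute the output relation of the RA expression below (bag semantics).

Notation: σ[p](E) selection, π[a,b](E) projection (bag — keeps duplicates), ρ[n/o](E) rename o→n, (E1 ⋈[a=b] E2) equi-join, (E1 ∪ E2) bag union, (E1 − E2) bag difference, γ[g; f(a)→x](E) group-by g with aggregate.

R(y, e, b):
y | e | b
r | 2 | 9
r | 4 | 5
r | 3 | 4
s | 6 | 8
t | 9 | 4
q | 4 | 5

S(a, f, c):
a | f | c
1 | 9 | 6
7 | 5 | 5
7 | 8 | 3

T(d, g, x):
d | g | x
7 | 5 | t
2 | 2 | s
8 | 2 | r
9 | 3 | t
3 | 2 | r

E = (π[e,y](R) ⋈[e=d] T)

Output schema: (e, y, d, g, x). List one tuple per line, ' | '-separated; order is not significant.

Per-node cardinality:
  R → 6
  π[e,y](R) → 6
  T → 5
  (π[e,y](R) ⋈[e=d] T) → 3

== RESULT ==
e | y | d | g | x
2 | r | 2 | 2 | s
3 | r | 3 | 2 | r
9 | t | 9 | 3 | t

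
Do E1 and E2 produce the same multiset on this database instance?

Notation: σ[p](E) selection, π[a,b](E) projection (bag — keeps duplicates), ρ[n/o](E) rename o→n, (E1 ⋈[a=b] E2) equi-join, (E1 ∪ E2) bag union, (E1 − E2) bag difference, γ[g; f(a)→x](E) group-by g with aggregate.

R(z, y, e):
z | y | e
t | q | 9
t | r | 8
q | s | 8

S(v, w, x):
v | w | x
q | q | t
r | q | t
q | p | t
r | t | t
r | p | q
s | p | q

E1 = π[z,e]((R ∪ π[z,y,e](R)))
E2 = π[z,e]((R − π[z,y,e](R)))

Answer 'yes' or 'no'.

E1 subexpression sizes:
  R → 3
  R → 3
  π[z,y,e](R) → 3
  (R ∪ π[z,y,e](R)) → 6
  π[z,e]((R ∪ π[z,y,e](R))) → 6
E2 subexpression sizes:
  R → 3
  R → 3
  π[z,y,e](R) → 3
  (R − π[z,y,e](R)) → 0
  π[z,e]((R − π[z,y,e](R))) → 0

E1 result:
z | e
q | 8
q | 8
t | 8
t | 8
t | 9
t | 9
E2 result:
z | e
(0 rows)
Witness: ('q', 8) appears 2× in E1 but 0× in E2.

no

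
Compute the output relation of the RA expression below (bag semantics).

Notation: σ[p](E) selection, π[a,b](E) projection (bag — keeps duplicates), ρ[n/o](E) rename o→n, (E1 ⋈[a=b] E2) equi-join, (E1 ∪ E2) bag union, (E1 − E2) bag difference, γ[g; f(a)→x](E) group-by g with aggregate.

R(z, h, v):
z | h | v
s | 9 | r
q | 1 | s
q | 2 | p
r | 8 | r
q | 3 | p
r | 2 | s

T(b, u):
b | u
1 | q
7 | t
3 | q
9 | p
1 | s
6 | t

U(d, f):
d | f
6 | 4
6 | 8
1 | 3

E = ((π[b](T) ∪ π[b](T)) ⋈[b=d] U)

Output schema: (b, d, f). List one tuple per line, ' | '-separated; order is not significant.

Stepwise |·|:
  T → 6
  π[b](T) → 6
  T → 6
  π[b](T) → 6
  (π[b](T) ∪ π[b](T)) → 12
  U → 3
  ((π[b](T) ∪ π[b](T)) ⋈[b=d] U) → 8

== RESULT ==
b | d | f
1 | 1 | 3
1 | 1 | 3
1 | 1 | 3
1 | 1 | 3
6 | 6 | 4
6 | 6 | 4
6 | 6 | 8
6 | 6 | 8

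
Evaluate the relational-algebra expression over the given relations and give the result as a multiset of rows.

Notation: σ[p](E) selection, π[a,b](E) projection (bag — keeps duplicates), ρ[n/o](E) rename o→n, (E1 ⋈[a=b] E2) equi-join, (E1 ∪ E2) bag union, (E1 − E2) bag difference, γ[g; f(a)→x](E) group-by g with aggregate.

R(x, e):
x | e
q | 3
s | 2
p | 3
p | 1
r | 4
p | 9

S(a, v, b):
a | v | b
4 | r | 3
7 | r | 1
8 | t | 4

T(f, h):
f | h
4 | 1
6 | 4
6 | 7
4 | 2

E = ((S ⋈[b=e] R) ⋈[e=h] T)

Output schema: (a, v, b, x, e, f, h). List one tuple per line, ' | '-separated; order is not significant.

Subexpression sizes:
  S → 3
  R → 6
  (S ⋈[b=e] R) → 4
  T → 4
  ((S ⋈[b=e] R) ⋈[e=h] T) → 2

== RESULT ==
a | v | b | x | e | f | h
7 | r | 1 | p | 1 | 4 | 1
8 | t | 4 | r | 4 | 6 | 4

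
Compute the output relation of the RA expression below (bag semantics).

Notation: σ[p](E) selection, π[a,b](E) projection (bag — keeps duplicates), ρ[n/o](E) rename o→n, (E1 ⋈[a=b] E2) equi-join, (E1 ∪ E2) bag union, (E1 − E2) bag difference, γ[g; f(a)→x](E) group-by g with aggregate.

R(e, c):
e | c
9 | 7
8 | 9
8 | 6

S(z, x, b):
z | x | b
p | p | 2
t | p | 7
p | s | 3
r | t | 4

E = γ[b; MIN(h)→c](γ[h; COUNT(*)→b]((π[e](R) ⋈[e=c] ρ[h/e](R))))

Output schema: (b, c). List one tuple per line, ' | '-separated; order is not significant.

Stepwise |·|:
  R → 3
  π[e](R) → 3
  R → 3
  ρ[h/e](R) → 3
  (π[e](R) ⋈[e=c] ρ[h/e](R)) → 1
  γ[h; COUNT(*)→b]((π[e](R) ⋈[e=c] ρ[h/e](R))) → 1
  γ[b; MIN(h)→c](γ[h; COUNT(*)→b]((π[e](R) ⋈[e=c] ρ[h/e](R)))) → 1

== RESULT ==
b | c
1 | 8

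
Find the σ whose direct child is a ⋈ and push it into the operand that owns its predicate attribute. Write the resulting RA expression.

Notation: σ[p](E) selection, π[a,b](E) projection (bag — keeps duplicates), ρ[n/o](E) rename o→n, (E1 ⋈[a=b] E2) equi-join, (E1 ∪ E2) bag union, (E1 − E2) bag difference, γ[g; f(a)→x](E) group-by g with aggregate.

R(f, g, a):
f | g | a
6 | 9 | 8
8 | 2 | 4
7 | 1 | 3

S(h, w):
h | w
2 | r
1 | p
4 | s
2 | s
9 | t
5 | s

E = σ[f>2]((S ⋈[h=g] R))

σ filters on f, owned by the right side.
E' = (S ⋈[h=g] σ[f>2](R))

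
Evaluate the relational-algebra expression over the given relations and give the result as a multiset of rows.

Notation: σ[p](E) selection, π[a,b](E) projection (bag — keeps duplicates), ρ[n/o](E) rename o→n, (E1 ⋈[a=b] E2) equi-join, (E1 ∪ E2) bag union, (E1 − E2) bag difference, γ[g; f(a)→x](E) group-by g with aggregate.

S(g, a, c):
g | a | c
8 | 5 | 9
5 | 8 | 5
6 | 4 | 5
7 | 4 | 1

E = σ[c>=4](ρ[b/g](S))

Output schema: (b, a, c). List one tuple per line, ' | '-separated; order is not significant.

Row counts bottom-up:
  S → 4
  ρ[b/g](S) → 4
  σ[c>=4](ρ[b/g](S)) → 3

== RESULT ==
b | a | c
5 | 8 | 5
6 | 4 | 5
8 | 5 | 9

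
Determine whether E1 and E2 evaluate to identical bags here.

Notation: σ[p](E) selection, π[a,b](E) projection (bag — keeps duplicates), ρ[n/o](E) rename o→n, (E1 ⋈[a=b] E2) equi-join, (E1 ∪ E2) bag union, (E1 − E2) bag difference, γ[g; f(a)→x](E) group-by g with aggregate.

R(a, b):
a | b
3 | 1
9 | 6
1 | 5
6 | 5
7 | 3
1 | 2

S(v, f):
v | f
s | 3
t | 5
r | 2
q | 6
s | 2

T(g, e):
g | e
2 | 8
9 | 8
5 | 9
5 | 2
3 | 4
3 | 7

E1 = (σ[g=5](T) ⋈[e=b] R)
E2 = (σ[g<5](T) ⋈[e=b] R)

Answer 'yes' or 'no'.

E1 subexpression sizes:
  T → 6
  σ[g=5](T) → 2
  R → 6
  (σ[g=5](T) ⋈[e=b] R) → 1
E2 subexpression sizes:
  T → 6
  σ[g<5](T) → 3
  R → 6
  (σ[g<5](T) ⋈[e=b] R) → 0

E1 result:
g | e | a | b
5 | 2 | 1 | 2
E2 result:
g | e | a | b
(0 rows)
Witness: (5, 2, 1, 2) appears 1× in E1 but 0× in E2.

no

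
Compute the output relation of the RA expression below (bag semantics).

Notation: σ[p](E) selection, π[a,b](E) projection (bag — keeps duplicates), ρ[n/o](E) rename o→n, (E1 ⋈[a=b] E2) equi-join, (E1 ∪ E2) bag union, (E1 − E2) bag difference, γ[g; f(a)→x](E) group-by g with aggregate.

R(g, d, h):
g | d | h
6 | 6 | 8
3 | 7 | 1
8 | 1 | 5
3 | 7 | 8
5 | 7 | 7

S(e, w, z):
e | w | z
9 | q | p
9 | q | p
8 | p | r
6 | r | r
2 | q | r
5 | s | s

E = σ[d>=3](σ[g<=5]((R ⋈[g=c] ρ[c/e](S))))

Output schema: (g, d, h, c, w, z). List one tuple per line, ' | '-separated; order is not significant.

Stepwise |·|:
  R → 5
  S → 6
  ρ[c/e](S) → 6
  (R ⋈[g=c] ρ[c/e](S)) → 3
  σ[g<=5]((R ⋈[g=c] ρ[c/e](S))) → 1
  σ[d>=3](σ[g<=5]((R ⋈[g=c] ρ[c/e](S)))) → 1

== RESULT ==
g | d | h | c | w | z
5 | 7 | 7 | 5 | s | s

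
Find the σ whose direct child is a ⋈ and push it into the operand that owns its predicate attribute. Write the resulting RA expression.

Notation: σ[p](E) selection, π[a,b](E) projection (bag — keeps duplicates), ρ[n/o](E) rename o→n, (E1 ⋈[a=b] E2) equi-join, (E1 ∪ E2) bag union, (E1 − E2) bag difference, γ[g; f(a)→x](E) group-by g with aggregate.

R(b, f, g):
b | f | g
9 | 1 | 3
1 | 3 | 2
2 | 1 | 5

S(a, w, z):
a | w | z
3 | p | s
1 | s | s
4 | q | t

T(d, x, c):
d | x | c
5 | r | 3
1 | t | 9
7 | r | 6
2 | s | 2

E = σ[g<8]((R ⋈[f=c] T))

σ filters on g, owned by the left side.
E' = (σ[g<8](R) ⋈[f=c] T)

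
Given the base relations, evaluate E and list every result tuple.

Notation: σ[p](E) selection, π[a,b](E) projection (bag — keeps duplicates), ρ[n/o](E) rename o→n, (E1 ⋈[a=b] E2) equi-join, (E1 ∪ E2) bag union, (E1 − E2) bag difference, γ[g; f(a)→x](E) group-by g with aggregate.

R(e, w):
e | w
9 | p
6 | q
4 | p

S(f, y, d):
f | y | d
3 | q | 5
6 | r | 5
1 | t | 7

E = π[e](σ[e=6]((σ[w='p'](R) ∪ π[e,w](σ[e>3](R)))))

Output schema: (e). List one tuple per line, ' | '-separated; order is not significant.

Row counts bottom-up:
  R → 3
  σ[w='p'](R) → 2
  R → 3
  σ[e>3](R) → 3
  π[e,w](σ[e>3](R)) → 3
  (σ[w='p'](R) ∪ π[e,w](σ[e>3](R))) → 5
  σ[e=6]((σ[w='p'](R) ∪ π[e,w](σ[e>3](R)))) → 1
  π[e](σ[e=6]((σ[w='p'](R) ∪ π[e,w](σ[e>3](R))))) → 1

== RESULT ==
e
6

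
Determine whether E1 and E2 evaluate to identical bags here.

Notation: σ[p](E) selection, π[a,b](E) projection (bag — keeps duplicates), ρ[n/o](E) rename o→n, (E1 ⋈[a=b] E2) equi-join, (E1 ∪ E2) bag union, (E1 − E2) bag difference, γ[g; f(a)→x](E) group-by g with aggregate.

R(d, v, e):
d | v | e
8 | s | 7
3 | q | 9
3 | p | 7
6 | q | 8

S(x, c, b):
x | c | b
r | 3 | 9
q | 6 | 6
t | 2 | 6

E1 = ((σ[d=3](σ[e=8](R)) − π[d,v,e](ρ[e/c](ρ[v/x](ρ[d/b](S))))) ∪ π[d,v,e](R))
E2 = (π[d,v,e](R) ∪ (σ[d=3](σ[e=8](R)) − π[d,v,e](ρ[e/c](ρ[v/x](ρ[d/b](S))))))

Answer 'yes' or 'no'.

E1 row counts bottom-up:
  R → 4
  σ[e=8](R) → 1
  σ[d=3](σ[e=8](R)) → 0
  S → 3
  ρ[d/b](S) → 3
  ρ[v/x](ρ[d/b](S)) → 3
  ρ[e/c](ρ[v/x](ρ[d/b](S))) → 3
  π[d,v,e](ρ[e/c](ρ[v/x](ρ[d/b](S)))) → 3
  (σ[d=3](σ[e=8](R)) − π[d,v,e](ρ[e/c](ρ[v/x](ρ[d/b](S))))) → 0
  R → 4
  π[d,v,e](R) → 4
  ((σ[d=3](σ[e=8](R)) − π[d,v,e](ρ[e/c](ρ[v/x](ρ[d/b](S))))) ∪ π[d,v,e](R)) → 4
E2 row counts bottom-up:
  R → 4
  π[d,v,e](R) → 4
  R → 4
  σ[e=8](R) → 1
  σ[d=3](σ[e=8](R)) → 0
  S → 3
  ρ[d/b](S) → 3
  ρ[v/x](ρ[d/b](S)) → 3
  ρ[e/c](ρ[v/x](ρ[d/b](S))) → 3
  π[d,v,e](ρ[e/c](ρ[v/x](ρ[d/b](S)))) → 3
  (σ[d=3](σ[e=8](R)) − π[d,v,e](ρ[e/c](ρ[v/x](ρ[d/b](S))))) → 0
  (π[d,v,e](R) ∪ (σ[d=3](σ[e=8](R)) − π[d,v,e](ρ[e/c](ρ[v/x](ρ[d/b](S)))))) → 4

E1 and E2 produce the same multiset:
d | v | e
3 | p | 7
3 | q | 9
6 | q | 8
8 | s | 7

yes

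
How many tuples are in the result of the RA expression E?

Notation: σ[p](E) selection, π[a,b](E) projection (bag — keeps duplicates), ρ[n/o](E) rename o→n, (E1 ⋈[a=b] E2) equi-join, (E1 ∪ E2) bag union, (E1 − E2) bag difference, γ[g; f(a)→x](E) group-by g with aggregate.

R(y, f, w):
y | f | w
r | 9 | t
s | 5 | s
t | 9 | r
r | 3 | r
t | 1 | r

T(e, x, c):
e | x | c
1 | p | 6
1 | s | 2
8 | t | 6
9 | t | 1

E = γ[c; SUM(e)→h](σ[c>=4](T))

Stepwise |·|:
  T → 4
  σ[c>=4](T) → 2
  γ[c; SUM(e)→h](σ[c>=4](T)) → 1

|E| = 1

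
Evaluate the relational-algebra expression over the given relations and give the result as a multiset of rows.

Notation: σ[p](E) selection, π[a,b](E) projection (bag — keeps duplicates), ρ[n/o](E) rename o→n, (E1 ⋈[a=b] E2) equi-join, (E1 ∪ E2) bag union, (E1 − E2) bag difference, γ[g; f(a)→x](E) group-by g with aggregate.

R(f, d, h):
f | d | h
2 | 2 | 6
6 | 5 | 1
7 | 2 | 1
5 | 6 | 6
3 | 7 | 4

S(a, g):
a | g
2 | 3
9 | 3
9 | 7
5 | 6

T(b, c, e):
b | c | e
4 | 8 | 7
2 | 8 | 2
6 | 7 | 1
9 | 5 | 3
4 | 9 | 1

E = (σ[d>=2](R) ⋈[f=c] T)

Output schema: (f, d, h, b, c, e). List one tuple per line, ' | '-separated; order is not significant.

Subexpression sizes:
  R → 5
  σ[d>=2](R) → 5
  T → 5
  (σ[d>=2](R) ⋈[f=c] T) → 2

== RESULT ==
f | d | h | b | c | e
5 | 6 | 6 | 9 | 5 | 3
7 | 2 | 1 | 6 | 7 | 1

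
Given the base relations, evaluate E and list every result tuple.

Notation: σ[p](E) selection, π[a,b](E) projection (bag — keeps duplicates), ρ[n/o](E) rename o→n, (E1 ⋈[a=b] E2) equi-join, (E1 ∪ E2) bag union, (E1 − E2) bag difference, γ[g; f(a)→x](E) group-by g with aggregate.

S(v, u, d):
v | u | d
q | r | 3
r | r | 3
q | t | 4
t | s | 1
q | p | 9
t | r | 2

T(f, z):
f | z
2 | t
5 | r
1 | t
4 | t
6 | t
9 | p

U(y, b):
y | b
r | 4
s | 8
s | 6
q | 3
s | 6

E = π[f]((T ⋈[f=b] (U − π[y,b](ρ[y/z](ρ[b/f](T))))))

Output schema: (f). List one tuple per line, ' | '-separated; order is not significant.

Per-node cardinality:
  T → 6
  U → 5
  T → 6
  ρ[b/f](T) → 6
  ρ[y/z](ρ[b/f](T)) → 6
  π[y,b](ρ[y/z](ρ[b/f](T))) → 6
  (U − π[y,b](ρ[y/z](ρ[b/f](T)))) → 5
  (T ⋈[f=b] (U − π[y,b](ρ[y/z](ρ[b/f](T))))) → 3
  π[f]((T ⋈[f=b] (U − π[y,b](ρ[y/z](ρ[b/f](T)))))) → 3

== RESULT ==
f
4
6
6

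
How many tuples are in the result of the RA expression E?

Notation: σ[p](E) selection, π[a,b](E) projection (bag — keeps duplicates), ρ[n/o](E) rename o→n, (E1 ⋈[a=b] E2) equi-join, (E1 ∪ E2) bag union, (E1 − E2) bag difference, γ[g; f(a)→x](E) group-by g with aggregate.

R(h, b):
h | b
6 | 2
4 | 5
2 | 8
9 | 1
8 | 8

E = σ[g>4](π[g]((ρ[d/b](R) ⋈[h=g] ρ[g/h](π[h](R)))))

Row counts bottom-up:
  R → 5
  ρ[d/b](R) → 5
  R → 5
  π[h](R) → 5
  ρ[g/h](π[h](R)) → 5
  (ρ[d/b](R) ⋈[h=g] ρ[g/h](π[h](R))) → 5
  π[g]((ρ[d/b](R) ⋈[h=g] ρ[g/h](π[h](R)))) → 5
  σ[g>4](π[g]((ρ[d/b](R) ⋈[h=g] ρ[g/h](π[h](R))))) → 3

|E| = 3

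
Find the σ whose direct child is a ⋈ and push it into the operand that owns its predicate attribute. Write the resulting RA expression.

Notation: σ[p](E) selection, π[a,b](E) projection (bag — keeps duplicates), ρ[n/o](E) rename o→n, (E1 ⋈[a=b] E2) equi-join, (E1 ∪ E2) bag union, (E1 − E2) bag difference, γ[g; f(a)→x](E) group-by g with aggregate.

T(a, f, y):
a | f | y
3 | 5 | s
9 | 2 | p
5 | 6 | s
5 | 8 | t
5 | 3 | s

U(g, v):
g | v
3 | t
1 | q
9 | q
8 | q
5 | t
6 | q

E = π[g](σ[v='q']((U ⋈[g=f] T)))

σ filters on v, owned by the left side.
E' = π[g]((σ[v='q'](U) ⋈[g=f] T))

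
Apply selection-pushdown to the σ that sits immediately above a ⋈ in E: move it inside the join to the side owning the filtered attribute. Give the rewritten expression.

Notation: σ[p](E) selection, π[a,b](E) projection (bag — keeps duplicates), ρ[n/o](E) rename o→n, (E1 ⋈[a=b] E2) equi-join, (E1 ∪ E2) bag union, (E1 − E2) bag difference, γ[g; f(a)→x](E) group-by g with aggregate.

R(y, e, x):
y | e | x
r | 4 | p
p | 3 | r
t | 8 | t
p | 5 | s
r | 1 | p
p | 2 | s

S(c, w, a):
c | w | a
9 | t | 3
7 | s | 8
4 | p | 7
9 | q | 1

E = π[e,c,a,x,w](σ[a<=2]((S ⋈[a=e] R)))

σ filters on a, owned by the left side.
E' = π[e,c,a,x,w]((σ[a<=2](S) ⋈[a=e] R))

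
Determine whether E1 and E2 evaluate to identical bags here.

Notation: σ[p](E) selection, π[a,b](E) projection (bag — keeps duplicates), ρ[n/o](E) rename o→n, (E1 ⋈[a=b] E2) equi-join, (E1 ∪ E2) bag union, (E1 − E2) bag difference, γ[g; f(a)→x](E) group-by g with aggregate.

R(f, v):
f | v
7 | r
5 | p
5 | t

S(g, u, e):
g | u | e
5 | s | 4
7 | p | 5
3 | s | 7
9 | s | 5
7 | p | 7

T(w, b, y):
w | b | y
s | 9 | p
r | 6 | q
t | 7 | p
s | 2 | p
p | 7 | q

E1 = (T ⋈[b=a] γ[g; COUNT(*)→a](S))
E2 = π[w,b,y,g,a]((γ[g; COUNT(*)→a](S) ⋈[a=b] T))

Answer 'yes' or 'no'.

E1 row counts bottom-up:
  T → 5
  S → 5
  γ[g; COUNT(*)→a](S) → 4
  (T ⋈[b=a] γ[g; COUNT(*)→a](S)) → 1
E2 row counts bottom-up:
  S → 5
  γ[g; COUNT(*)→a](S) → 4
  T → 5
  (γ[g; COUNT(*)→a](S) ⋈[a=b] T) → 1
  π[w,b,y,g,a]((γ[g; COUNT(*)→a](S) ⋈[a=b] T)) → 1

E1 and E2 produce the same multiset:
w | b | y | g | a
s | 2 | p | 7 | 2

yes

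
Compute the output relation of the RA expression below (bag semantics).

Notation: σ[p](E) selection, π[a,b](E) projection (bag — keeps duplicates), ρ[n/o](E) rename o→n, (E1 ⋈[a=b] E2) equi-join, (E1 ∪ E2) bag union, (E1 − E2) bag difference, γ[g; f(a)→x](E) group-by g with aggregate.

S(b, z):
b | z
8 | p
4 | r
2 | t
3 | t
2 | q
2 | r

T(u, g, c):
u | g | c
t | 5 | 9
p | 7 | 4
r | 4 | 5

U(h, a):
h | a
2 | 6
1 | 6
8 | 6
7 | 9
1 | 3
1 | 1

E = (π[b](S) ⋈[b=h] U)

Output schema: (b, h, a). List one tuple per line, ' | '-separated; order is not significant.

Row counts bottom-up:
  S → 6
  π[b](S) → 6
  U → 6
  (π[b](S) ⋈[b=h] U) → 4

== RESULT ==
b | h | a
2 | 2 | 6
2 | 2 | 6
2 | 2 | 6
8 | 8 | 6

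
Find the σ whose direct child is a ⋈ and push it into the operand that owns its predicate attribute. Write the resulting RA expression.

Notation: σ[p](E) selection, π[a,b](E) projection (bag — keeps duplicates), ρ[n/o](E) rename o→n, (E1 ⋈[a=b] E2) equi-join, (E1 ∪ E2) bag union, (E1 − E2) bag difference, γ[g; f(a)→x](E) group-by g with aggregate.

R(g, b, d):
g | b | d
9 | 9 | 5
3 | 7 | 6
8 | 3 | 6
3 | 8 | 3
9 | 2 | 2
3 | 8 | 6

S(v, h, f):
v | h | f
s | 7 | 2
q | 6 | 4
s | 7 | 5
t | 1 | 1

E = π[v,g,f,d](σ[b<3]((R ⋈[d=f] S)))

σ filters on b, owned by the left side.
E' = π[v,g,f,d]((σ[b<3](R) ⋈[d=f] S))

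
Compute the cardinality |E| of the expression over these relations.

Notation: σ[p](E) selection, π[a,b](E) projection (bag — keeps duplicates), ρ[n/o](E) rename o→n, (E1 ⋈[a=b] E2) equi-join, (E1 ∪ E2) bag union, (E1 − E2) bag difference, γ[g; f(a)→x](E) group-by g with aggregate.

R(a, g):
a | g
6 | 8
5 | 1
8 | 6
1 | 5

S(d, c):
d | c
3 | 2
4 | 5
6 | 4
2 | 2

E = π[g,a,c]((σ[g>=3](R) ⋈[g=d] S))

Stepwise |·|:
  R → 4
  σ[g>=3](R) → 3
  S → 4
  (σ[g>=3](R) ⋈[g=d] S) → 1
  π[g,a,c]((σ[g>=3](R) ⋈[g=d] S)) → 1

|E| = 1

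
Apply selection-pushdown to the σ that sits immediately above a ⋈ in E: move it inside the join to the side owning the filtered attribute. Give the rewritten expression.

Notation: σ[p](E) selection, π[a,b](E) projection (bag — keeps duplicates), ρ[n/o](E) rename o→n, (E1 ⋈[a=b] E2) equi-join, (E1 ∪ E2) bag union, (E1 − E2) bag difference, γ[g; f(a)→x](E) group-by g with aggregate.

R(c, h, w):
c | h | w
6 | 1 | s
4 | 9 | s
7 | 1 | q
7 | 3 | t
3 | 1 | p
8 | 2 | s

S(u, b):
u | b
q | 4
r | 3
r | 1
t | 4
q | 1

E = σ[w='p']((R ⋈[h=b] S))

σ filters on w, owned by the left side.
E' = (σ[w='p'](R) ⋈[h=b] S)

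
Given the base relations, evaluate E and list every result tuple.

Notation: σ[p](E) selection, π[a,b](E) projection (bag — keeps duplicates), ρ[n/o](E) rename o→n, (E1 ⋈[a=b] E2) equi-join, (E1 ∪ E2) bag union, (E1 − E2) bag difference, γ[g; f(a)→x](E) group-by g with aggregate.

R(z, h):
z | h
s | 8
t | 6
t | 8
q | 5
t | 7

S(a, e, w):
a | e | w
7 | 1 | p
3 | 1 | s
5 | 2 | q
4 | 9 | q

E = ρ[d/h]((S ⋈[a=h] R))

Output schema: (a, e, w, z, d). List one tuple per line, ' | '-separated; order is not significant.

Stepwise |·|:
  S → 4
  R → 5
  (S ⋈[a=h] R) → 2
  ρ[d/h]((S ⋈[a=h] R)) → 2

== RESULT ==
a | e | w | z | d
5 | 2 | q | q | 5
7 | 1 | p | t | 7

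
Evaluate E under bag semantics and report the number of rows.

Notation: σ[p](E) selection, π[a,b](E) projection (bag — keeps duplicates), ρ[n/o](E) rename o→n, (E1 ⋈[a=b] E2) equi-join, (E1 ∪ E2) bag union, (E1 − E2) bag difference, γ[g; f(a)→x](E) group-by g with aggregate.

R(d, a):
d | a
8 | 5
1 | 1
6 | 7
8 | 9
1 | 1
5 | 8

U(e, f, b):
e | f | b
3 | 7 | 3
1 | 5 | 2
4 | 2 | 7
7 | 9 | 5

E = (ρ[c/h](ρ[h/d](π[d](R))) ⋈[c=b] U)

Row counts bottom-up:
  R → 6
  π[d](R) → 6
  ρ[h/d](π[d](R)) → 6
  ρ[c/h](ρ[h/d](π[d](R))) → 6
  U → 4
  (ρ[c/h](ρ[h/d](π[d](R))) ⋈[c=b] U) → 1

|E| = 1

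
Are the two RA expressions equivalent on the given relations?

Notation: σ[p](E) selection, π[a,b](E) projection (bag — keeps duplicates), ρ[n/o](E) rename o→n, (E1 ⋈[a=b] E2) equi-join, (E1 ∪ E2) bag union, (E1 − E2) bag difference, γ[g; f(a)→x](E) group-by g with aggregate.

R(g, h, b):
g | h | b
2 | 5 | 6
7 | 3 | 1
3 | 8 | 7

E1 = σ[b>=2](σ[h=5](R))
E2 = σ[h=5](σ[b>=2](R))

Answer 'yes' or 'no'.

E1 per-node cardinality:
  R → 3
  σ[h=5](R) → 1
  σ[b>=2](σ[h=5](R)) → 1
E2 per-node cardinality:
  R → 3
  σ[b>=2](R) → 2
  σ[h=5](σ[b>=2](R)) → 1

E1 and E2 produce the same multiset:
g | h | b
2 | 5 | 6

yes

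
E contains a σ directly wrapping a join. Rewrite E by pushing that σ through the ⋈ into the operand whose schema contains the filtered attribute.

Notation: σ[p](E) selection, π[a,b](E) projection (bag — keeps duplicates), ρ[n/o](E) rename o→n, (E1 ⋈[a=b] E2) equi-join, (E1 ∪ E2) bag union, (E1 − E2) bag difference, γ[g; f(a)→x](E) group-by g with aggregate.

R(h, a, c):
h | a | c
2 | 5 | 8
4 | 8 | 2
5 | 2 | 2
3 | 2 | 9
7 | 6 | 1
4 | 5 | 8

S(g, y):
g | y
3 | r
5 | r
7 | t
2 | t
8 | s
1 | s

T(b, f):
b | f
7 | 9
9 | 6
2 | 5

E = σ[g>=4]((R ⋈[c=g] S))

σ filters on g, owned by the right side.
E' = (R ⋈[c=g] σ[g>=4](S))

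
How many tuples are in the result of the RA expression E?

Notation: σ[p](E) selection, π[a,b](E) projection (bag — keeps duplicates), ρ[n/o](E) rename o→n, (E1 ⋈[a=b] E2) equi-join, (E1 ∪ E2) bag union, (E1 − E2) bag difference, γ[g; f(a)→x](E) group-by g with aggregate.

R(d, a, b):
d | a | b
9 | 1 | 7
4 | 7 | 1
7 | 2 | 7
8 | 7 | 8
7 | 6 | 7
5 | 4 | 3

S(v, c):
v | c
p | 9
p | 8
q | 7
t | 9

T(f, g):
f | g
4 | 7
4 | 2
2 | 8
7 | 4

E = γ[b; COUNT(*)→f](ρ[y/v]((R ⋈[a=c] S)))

Row counts bottom-up:
  R → 6
  S → 4
  (R ⋈[a=c] S) → 2
  ρ[y/v]((R ⋈[a=c] S)) → 2
  γ[b; COUNT(*)→f](ρ[y/v]((R ⋈[a=c] S))) → 2

|E| = 2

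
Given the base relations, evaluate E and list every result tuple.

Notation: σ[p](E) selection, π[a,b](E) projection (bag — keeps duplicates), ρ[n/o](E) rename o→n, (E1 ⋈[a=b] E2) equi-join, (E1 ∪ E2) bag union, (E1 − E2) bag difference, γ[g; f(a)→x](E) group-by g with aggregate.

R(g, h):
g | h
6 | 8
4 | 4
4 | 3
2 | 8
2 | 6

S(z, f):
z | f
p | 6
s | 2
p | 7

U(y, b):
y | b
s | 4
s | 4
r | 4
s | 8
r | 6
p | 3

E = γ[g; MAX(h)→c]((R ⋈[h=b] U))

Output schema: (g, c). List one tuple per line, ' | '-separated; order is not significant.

Per-node cardinality:
  R → 5
  U → 6
  (R ⋈[h=b] U) → 7
  γ[g; MAX(h)→c]((R ⋈[h=b] U)) → 3

== RESULT ==
g | c
2 | 8
4 | 4
6 | 8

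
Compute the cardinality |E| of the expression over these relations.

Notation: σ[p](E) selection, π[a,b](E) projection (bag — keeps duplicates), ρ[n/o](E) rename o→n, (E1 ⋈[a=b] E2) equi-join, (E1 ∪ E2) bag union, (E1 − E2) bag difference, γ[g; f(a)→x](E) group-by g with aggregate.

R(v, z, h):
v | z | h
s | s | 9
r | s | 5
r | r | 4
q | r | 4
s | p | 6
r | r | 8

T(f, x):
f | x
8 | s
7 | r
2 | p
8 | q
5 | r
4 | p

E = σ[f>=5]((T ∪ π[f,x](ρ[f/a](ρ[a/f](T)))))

Row counts bottom-up:
  T → 6
  T → 6
  ρ[a/f](T) → 6
  ρ[f/a](ρ[a/f](T)) → 6
  π[f,x](ρ[f/a](ρ[a/f](T))) → 6
  (T ∪ π[f,x](ρ[f/a](ρ[a/f](T)))) → 12
  σ[f>=5]((T ∪ π[f,x](ρ[f/a](ρ[a/f](T))))) → 8

|E| = 8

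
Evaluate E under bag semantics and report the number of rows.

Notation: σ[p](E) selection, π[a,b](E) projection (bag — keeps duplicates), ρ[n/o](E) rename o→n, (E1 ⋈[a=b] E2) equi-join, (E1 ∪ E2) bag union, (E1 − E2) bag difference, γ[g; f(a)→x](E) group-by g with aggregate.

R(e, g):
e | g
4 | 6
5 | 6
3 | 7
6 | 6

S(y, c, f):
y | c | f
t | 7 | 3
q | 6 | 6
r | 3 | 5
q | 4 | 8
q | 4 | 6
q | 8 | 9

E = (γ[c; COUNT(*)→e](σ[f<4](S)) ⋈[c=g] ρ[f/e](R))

Per-node cardinality:
  S → 6
  σ[f<4](S) → 1
  γ[c; COUNT(*)→e](σ[f<4](S)) → 1
  R → 4
  ρ[f/e](R) → 4
  (γ[c; COUNT(*)→e](σ[f<4](S)) ⋈[c=g] ρ[f/e](R)) → 1

|E| = 1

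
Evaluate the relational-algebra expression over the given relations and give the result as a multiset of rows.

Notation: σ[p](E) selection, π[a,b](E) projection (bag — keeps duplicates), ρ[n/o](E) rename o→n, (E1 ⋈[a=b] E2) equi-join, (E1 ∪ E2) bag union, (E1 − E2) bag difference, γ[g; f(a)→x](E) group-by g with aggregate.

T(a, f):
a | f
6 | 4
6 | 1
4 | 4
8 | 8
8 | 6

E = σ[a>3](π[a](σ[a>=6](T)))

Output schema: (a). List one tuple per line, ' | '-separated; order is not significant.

Stepwise |·|:
  T → 5
  σ[a>=6](T) → 4
  π[a](σ[a>=6](T)) → 4
  σ[a>3](π[a](σ[a>=6](T))) → 4

== RESULT ==
a
6
6
8
8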